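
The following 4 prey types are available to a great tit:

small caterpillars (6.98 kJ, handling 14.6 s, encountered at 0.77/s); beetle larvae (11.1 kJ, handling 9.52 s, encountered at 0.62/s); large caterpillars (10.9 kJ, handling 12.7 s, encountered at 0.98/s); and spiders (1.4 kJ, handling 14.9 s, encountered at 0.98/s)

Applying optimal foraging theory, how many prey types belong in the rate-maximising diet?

1

Profitabilities (E/h, kJ/s): beetle larvae 1.17, large caterpillars 0.858, small caterpillars 0.478, spiders 0.094. Add prey in this order while the next type's profitability exceeds the intake rate on those already taken.
Rate on top 1: 0.997. large caterpillars: 0.858 < 0.997 → exclude; stop.
Optimal diet: beetle larvae — 1 of 4 types.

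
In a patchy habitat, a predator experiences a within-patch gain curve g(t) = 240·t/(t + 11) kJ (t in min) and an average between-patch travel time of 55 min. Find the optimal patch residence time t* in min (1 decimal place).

By the marginal value theorem, leave when the instantaneous gain rate g'(t) equals the habitat-wide average g(t)/(T + t).
g'(t) = 240·11/(t + 11)². Setting 240·11/(t+11)² = 240t/[(t+11)(55+t)] gives 11(55+t) = t(t+11), so t² = 11×55 = 605.
t* = √605 = 24.6 min.

24.6 min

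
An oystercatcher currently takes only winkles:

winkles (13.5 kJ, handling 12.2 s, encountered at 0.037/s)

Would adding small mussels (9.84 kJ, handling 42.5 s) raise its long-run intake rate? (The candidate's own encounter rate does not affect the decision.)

No

On winkles alone, R = ΣλE/(1+Σλh) = 0.4995/1.451 = 0.3442 kJ/s.
small mussels: E/h = 9.84/42.5 = 0.2315 kJ/s.
Since 0.2315 < R, time spent handling small mussels is better spent searching.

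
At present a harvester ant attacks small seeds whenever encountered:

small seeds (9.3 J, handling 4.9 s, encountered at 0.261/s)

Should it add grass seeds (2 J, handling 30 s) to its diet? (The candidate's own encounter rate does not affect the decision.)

No

Intake rate on the current diet: R = (0.261×9.3) / (1 + 0.261×4.9) = 2.427/2.279 = 1.065 J/s.
Profitability of grass seeds: 2/30 = 0.06667 J/s.
Since 0.06667 < R, time spent handling grass seeds is better spent searching.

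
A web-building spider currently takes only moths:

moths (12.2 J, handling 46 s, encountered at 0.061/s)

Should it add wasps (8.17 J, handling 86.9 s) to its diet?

Intake rate on the current diet: R = (0.061×12.2) / (1 + 0.061×46) = 0.7442/3.806 = 0.1955 J/s.
wasps: E/h = 8.17/86.9 = 0.09402 J/s.
Since 0.09402 < R, time spent handling wasps is better spent searching.

No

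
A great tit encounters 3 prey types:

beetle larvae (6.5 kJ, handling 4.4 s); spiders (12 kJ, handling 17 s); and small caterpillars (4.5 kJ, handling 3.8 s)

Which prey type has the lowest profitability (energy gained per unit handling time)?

spiders

In descending order of E/h:
beetle larvae: 6.5/4.4 = 1.48 kJ/s
small caterpillars: 4.5/3.8 = 1.18 kJ/s
spiders: 12/17 = 0.706 kJ/s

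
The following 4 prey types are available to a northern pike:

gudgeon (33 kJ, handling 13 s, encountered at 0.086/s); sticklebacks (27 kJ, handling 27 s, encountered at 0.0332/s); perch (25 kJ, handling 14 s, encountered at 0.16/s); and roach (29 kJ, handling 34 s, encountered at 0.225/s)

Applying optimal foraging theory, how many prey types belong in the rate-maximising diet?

E/h in descending order: gudgeon 2.54, perch 1.79, sticklebacks 1, roach 0.853 kJ/s. The optimal diet is the largest prefix of this list for which every included type satisfies E_i/h_i > R on the types above it.
Rate on top 1: 1.34. perch: 1.79 > 1.34 → include.
Rate on top 2: 1.569. sticklebacks: 1 < 1.569 → exclude; stop.
Optimal diet: gudgeon, perch — 2 of 4 types.

2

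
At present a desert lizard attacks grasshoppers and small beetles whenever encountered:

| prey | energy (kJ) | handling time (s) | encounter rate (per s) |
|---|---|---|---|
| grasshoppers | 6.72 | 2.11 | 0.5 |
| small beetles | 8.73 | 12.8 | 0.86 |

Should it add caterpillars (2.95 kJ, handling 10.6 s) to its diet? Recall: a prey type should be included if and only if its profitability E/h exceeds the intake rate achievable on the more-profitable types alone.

No

Intake rate on the current diet: R = (0.5×6.72 + 0.86×8.73) / (1 + 0.5×2.11 + 0.86×12.8) = 10.87/13.06 = 0.832 kJ/s.
Profitability of caterpillars: 2.95/10.6 = 0.2783 kJ/s.
0.2783 < 0.832, so adding caterpillars would lower the average — exclude it.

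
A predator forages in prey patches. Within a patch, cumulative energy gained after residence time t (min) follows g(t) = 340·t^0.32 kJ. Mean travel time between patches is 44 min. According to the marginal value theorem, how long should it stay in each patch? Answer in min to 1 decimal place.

20.7 min

Maximise g(t)/(T+t): set derivative to zero → g'(t)(T+t) = g(t).
g'(t) = 0.32·340·t^-0.68. Setting 0.32·340·t^-0.68 = 340·t^0.32/(44+t) gives 0.32(44+t) = t, so 0.68·t = 0.32×44.
t* = 0.32×44/0.68 = 20.71 min.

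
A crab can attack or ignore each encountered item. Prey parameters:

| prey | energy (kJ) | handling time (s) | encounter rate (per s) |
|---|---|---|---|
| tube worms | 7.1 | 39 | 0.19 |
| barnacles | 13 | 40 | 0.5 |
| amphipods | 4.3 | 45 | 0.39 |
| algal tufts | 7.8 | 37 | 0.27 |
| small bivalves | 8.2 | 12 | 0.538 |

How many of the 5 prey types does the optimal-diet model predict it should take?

Rank by E/h (kJ/s): small bivalves 0.683, barnacles 0.325, algal tufts 0.211, tube worms 0.182, amphipods 0.0956. Include each in turn until the next type's E/h falls below the running intake rate.
Rate on top 1: 0.5917. barnacles: 0.325 < 0.5917 → exclude; stop.
Optimal diet: small bivalves — 1 of 5 types.

1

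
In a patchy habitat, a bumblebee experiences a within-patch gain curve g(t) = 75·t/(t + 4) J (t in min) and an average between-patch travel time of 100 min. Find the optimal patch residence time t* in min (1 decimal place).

Optimal t* satisfies g'(t*) = g(t*)/(T + t*).
g'(t) = 75·4/(t + 4)². Setting 75·4/(t+4)² = 75t/[(t+4)(100+t)] gives 4(100+t) = t(t+4), so t² = 4×100 = 400.
t* = √400 = 20 min.

20.0 min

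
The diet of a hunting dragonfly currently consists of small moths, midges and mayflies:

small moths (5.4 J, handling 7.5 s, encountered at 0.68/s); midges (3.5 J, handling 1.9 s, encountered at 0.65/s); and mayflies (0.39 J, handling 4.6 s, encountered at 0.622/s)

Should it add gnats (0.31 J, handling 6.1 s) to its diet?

Intake rate on the current diet: R = (0.68×5.4 + 0.65×3.5 + 0.622×0.39) / (1 + 0.68×7.5 + 0.65×1.9 + 0.622×4.6) = 6.19/10.2 = 0.607 J/s.
gnats: E/h = 0.31/6.1 = 0.05082 J/s.
Since 0.05082 < R, time spent handling gnats is better spent searching.

No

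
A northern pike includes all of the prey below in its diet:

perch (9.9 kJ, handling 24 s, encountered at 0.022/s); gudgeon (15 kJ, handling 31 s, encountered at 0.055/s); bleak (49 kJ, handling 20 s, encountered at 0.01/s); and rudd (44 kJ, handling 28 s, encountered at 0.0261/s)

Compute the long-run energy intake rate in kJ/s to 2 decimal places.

R = Σλ_iE_i / (1 + Σλ_ih_i)
Numerator: 0.022×9.9 + 0.055×15 + 0.01×49 + 0.0261×44 = 2.681
Denominator: 1 + 0.022×24 + 0.055×31 + 0.01×20 + 0.0261×28 = 4.164
R = 2.681/4.164 = 0.6439 kJ/s

0.64 kJ/s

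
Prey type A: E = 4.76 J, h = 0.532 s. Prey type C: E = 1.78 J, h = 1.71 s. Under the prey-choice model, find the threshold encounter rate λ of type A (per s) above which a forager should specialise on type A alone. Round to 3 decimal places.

0.247 per s

Drop type C once their profitability E₂/h₂ falls below the rate achievable on type A alone: E₂/h₂ = λE₁/(1 + λh₁).
Solve for λ: λE₁h₂ = E₂(1 + λh₁) → λ(E₁h₂ − E₂h₁) = E₂ → λ = E₂/(E₁h₂ − E₂h₁).
λ = 1.78/(4.76×1.71 − 1.78×0.532) = 1.78/7.193 = 0.2475 per s.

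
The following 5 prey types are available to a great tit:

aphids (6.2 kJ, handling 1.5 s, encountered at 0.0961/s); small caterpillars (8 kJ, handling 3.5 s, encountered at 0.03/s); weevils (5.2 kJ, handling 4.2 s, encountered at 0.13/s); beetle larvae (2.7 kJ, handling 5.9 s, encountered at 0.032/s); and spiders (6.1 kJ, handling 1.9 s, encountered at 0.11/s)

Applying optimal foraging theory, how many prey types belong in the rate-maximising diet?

Rank by E/h (kJ/s): aphids 4.13, spiders 3.21, small caterpillars 2.29, weevils 1.24, beetle larvae 0.458. Include each in turn until the next type's E/h falls below the running intake rate.
Rate on top 1: 0.5208. spiders: 3.21 > 0.5208 → include.
Rate on top 2: 0.9362. small caterpillars: 2.29 > 0.9362 → include.
Rate on top 3: 1.033. weevils: 1.24 > 1.033 → include.
Rate on top 4: 1.089. beetle larvae: 0.458 < 1.089 → exclude; stop.
Optimal diet: aphids, spiders, small caterpillars, weevils — 4 of 5 types.

4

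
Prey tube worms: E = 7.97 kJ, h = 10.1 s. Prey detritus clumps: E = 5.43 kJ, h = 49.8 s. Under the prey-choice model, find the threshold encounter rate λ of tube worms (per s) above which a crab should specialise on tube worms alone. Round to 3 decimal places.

0.016 per s

Drop detritus clumps once their profitability E₂/h₂ falls below the rate achievable on tube worms alone: E₂/h₂ = λE₁/(1 + λh₁).
Solve for λ: λE₁h₂ = E₂(1 + λh₁) → λ(E₁h₂ − E₂h₁) = E₂ → λ = E₂/(E₁h₂ − E₂h₁).
λ = 5.43/(7.97×49.8 − 5.43×10.1) = 5.43/342.1 = 0.01587 per s.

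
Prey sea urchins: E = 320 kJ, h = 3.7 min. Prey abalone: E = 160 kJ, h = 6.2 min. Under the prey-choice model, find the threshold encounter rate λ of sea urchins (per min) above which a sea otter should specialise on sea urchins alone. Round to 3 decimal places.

The zero-one rule: include abalone iff E₂/h₂ > λE₁/(1+λh₁). Equality gives the switch point.
λE₁h₂ = E₂ + λE₂h₁ ⇒ λ = E₂/(E₁h₂ − E₂h₁) = 160/(1984 − 592) = 0.1149 per min.

0.115 per min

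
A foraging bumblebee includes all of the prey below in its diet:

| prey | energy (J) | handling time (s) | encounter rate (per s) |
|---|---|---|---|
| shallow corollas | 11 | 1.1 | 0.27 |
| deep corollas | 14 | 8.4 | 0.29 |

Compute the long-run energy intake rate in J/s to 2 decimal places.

1.88 J/s

R = Σλ_iE_i / (1 + Σλ_ih_i)
Numerator: 0.27×11 + 0.29×14 = 7.03
Denominator: 1 + 0.27×1.1 + 0.29×8.4 = 3.733
R = 7.03/3.733 = 1.883 J/s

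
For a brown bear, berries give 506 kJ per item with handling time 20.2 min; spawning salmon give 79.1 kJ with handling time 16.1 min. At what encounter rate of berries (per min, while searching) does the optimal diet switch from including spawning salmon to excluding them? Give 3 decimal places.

Drop spawning salmon once their profitability E₂/h₂ falls below the rate achievable on berries alone: E₂/h₂ = λE₁/(1 + λh₁).
Solve for λ: λE₁h₂ = E₂(1 + λh₁) → λ(E₁h₂ − E₂h₁) = E₂ → λ = E₂/(E₁h₂ − E₂h₁).
λ = 79.1/(506×16.1 − 79.1×20.2) = 79.1/6549 = 0.01208 per min.

0.012 per min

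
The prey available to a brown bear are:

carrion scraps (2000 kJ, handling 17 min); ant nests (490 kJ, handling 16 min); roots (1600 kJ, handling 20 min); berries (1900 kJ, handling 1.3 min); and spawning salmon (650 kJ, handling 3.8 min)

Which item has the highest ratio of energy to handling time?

Profitability E/h (kJ/min): carrion scraps = 2000/17 = 118, ant nests = 490/16 = 30.6, roots = 1600/20 = 80, berries = 1900/1.3 = 1.46e+03, spawning salmon = 650/3.8 = 171.
Ranked: berries > spawning salmon > carrion scraps > roots > ant nests.

berries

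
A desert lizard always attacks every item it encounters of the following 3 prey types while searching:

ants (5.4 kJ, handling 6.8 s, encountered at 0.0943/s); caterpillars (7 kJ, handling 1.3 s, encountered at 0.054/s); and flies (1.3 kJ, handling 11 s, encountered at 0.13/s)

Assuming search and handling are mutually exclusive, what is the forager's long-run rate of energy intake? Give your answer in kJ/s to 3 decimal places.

R = (0.0943×5.4 + 0.054×7 + 0.13×1.3) / (1 + 0.0943×6.8 + 0.054×1.3 + 0.13×11) = 1.056/3.141 = 0.3362 kJ/s.

0.336 kJ/s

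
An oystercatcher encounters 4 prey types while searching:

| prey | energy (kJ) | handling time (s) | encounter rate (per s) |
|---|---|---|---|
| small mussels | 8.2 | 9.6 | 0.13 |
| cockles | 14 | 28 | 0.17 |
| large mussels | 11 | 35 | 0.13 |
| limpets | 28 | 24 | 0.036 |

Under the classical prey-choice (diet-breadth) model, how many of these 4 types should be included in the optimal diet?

Rank by E/h (kJ/s): limpets 1.17, small mussels 0.854, cockles 0.5, large mussels 0.314. Include each in turn until the next type's E/h falls below the running intake rate.
Rate on top 1: 0.5408. small mussels: 0.854 > 0.5408 → include.
Rate on top 2: 0.6665. cockles: 0.5 < 0.6665 → exclude; stop.
Optimal diet: limpets, small mussels — 2 of 4 types.

2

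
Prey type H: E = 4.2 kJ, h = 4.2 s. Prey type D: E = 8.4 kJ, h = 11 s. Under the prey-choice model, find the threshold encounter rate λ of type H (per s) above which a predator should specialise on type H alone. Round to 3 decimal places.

0.769 per s

At the threshold, the rate on type H alone equals the profitability of type D: λ·4.2/(1 + λ·4.2) = 8.4/11 = 0.7636.
Rearranging, λ(4.2 − 0.7636×4.2) = 0.7636, so λ = 0.7636/0.9927 = 0.7692 per s.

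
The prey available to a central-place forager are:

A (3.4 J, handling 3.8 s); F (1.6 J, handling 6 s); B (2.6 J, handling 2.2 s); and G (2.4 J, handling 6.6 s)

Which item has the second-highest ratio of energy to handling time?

A

Profitability E/h (J/s): A = 3.4/3.8 = 0.895, F = 1.6/6 = 0.267, B = 2.6/2.2 = 1.18, G = 2.4/6.6 = 0.364.
Ranked: B > A > G > F.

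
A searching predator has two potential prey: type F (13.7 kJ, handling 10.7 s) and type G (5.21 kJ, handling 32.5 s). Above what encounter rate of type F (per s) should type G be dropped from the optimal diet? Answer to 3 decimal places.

At the threshold, the rate on type F alone equals the profitability of type G: λ·13.7/(1 + λ·10.7) = 5.21/32.5 = 0.1603.
Rearranging, λ(13.7 − 0.1603×10.7) = 0.1603, so λ = 0.1603/11.98 = 0.01338 per s.

0.013 per s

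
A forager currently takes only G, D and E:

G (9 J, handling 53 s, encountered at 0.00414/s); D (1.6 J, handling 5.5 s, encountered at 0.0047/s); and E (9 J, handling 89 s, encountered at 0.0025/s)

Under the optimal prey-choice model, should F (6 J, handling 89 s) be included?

Current rate: (0.00414×9 + 0.0047×1.6 + 0.0025×9)/(1 + 0.00414×53 + 0.0047×5.5 + 0.0025×89) = 0.04584 J/s.
Profitability of F: 6/89 = 0.06742 J/s.
0.06742 > 0.04584, so adding F raises the average — include it.

Yes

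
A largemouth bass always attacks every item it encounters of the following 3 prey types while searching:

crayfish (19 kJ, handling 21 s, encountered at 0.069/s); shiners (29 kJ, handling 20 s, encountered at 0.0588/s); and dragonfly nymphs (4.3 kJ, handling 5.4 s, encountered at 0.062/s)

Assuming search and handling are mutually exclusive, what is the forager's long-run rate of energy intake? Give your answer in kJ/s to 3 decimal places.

0.829 kJ/s

R = Σλ_iE_i / (1 + Σλ_ih_i)
Numerator: 0.069×19 + 0.0588×29 + 0.062×4.3 = 3.283
Denominator: 1 + 0.069×21 + 0.0588×20 + 0.062×5.4 = 3.96
R = 3.283/3.96 = 0.829 kJ/s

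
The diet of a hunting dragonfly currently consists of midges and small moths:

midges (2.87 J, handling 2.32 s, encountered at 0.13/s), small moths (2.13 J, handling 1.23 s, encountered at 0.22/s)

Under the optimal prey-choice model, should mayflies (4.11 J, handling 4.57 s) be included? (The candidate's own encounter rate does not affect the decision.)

On midges and small moths alone, R = ΣλE/(1+Σλh) = 0.8417/1.572 = 0.5354 J/s.
mayflies: E/h = 4.11/4.57 = 0.8993 J/s.
0.8993 > 0.5354, so adding mayflies raises the average — include it.

Yes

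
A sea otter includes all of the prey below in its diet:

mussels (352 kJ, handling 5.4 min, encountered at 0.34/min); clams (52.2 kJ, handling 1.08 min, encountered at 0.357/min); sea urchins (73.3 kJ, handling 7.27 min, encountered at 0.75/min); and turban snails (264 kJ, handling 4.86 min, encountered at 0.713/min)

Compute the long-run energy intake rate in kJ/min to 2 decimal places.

R = (0.34×352 + 0.357×52.2 + 0.75×73.3 + 0.713×264) / (1 + 0.34×5.4 + 0.357×1.08 + 0.75×7.27 + 0.713×4.86) = 381.5/12.14 = 31.43 kJ/min.

31.43 kJ/min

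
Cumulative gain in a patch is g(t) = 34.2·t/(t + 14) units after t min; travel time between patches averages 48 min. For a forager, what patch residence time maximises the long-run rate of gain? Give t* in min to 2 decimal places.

25.92 min

Optimal t* satisfies g'(t*) = g(t*)/(T + t*).
g'(t) = 34.2·14/(t + 14)². Setting 34.2·14/(t+14)² = 34.2t/[(t+14)(48+t)] gives 14(48+t) = t(t+14), so t² = 14×48 = 672.
t* = √672 = 25.92 min.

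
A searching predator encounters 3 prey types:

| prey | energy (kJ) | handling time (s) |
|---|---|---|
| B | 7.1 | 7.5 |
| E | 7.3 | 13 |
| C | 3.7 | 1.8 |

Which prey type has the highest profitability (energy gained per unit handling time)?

In descending order of E/h:
C: 3.7/1.8 = 2.06 kJ/s
B: 7.1/7.5 = 0.947 kJ/s
E: 7.3/13 = 0.562 kJ/s

C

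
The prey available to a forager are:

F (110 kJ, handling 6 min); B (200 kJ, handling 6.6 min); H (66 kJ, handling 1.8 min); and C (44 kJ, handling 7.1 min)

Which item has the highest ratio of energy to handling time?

H

In descending order of E/h:
H: 66/1.8 = 36.7 kJ/min
B: 200/6.6 = 30.3 kJ/min
F: 110/6 = 18.3 kJ/min
C: 44/7.1 = 6.2 kJ/min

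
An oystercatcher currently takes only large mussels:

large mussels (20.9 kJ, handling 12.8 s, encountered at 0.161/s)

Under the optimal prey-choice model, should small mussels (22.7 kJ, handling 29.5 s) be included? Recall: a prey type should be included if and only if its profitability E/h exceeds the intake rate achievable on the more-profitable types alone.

No

On large mussels alone, R = ΣλE/(1+Σλh) = 3.365/3.061 = 1.099 kJ/s.
Profitability of small mussels: 22.7/29.5 = 0.7695 kJ/s.
0.7695 < 1.099, so adding small mussels would lower the average — exclude it.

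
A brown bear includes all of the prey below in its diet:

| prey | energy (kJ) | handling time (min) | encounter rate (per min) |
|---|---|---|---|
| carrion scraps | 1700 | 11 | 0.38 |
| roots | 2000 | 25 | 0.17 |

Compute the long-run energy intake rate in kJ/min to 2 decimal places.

R = (0.38×1700 + 0.17×2000) / (1 + 0.38×11 + 0.17×25) = 986/9.43 = 104.6 kJ/min.

104.56 kJ/min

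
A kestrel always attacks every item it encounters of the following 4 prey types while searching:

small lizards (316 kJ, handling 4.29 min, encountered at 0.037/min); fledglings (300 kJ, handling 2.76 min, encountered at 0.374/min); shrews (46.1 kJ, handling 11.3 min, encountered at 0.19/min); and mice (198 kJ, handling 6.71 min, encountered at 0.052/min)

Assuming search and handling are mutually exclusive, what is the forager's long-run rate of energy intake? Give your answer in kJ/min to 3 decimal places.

30.499 kJ/min

Energy encountered per unit search time: 0.037×316 + 0.374×300 + 0.19×46.1 + 0.052×198 = 142.9 kJ/min.
Handling time per unit search time: 0.037×4.29 + 0.374×2.76 + 0.19×11.3 + 0.052×6.71 = 3.687.
Rate = 142.9/(1 + 3.687) = 30.5 kJ/min.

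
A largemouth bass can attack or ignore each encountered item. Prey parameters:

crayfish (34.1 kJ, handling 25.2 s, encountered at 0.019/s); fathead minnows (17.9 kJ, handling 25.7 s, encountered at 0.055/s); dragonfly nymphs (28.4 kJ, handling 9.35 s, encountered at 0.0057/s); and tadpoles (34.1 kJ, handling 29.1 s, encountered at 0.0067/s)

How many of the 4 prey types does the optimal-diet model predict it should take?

Rank by E/h (kJ/s): dragonfly nymphs 3.04, crayfish 1.35, tadpoles 1.17, fathead minnows 0.696. Include each in turn until the next type's E/h falls below the running intake rate.
Rate on top 1: 0.1537. crayfish: 1.35 > 0.1537 → include.
Rate on top 2: 0.5285. tadpoles: 1.17 > 0.5285 → include.
Rate on top 3: 0.6012. fathead minnows: 0.696 > 0.6012 → include.
Optimal diet: dragonfly nymphs, crayfish, tadpoles, fathead minnows — 4 of 4 types.

4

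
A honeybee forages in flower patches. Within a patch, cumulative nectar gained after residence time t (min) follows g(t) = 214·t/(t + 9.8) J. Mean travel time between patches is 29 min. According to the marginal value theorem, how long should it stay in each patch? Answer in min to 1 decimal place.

16.9 min

Optimal t* satisfies g'(t*) = g(t*)/(T + t*).
g'(t) = 214·9.8/(t + 9.8)². Setting 214·9.8/(t+9.8)² = 214t/[(t+9.8)(29+t)] gives 9.8(29+t) = t(t+9.8), so t² = 9.8×29 = 284.2.
t* = √284.2 = 16.86 min.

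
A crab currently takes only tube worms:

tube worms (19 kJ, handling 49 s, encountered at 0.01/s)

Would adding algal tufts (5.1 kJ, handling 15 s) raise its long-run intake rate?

On tube worms alone, R = ΣλE/(1+Σλh) = 0.19/1.49 = 0.1275 kJ/s.
algal tufts: E/h = 5.1/15 = 0.34 kJ/s.
Since 0.34 > R, including algal tufts increases the long-run rate.

Yes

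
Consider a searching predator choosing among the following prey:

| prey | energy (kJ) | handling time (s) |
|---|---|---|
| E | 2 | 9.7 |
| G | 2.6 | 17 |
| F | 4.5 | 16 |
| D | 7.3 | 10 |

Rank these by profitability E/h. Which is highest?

Profitability E/h (kJ/s): E = 2/9.7 = 0.206, G = 2.6/17 = 0.153, F = 4.5/16 = 0.281, D = 7.3/10 = 0.73.
Ranked: D > F > E > G.

D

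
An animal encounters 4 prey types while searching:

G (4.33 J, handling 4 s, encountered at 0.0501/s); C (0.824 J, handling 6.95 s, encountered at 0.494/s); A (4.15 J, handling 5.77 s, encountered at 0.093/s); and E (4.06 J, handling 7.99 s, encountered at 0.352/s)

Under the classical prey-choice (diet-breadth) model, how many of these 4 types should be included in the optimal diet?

3

Rank by E/h (J/s): G 1.08, A 0.719, E 0.508, C 0.119. Include each in turn until the next type's E/h falls below the running intake rate.
Rate on top 1: 0.1807. A: 0.719 > 0.1807 → include.
Rate on top 2: 0.3471. E: 0.508 > 0.3471 → include.
Rate on top 3: 0.4466. C: 0.119 < 0.4466 → exclude; stop.
Optimal diet: G, A, E — 3 of 4 types.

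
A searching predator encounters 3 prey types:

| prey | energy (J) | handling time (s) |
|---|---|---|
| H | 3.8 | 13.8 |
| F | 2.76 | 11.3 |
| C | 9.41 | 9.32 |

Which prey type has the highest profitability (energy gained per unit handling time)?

C

In descending order of E/h:
C: 9.41/9.32 = 1.01 J/s
H: 3.8/13.8 = 0.275 J/s
F: 2.76/11.3 = 0.244 J/s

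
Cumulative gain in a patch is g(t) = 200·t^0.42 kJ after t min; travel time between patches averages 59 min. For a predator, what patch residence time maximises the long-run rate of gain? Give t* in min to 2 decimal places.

Optimal t* satisfies g'(t*) = g(t*)/(T + t*).
g'(t) = 0.42·200·t^-0.58. Setting 0.42·200·t^-0.58 = 200·t^0.42/(59+t) gives 0.42(59+t) = t, so 0.58·t = 0.42×59.
t* = 0.42×59/0.58 = 42.72 min.

42.72 min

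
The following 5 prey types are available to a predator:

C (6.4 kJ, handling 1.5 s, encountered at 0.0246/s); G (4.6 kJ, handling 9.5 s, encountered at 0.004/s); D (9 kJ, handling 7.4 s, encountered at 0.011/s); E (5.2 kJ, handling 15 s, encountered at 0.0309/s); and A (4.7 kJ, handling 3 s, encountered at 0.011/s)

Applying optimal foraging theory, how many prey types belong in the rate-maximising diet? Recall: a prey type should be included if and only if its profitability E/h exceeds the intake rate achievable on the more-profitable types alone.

5

E/h in descending order: C 4.27, A 1.57, D 1.22, G 0.484, E 0.347 kJ/s. The optimal diet is the largest prefix of this list for which every included type satisfies E_i/h_i > R on the types above it.
Rate on top 1: 0.1518. A: 1.57 > 0.1518 → include.
Rate on top 2: 0.1955. D: 1.22 > 0.1955 → include.
Rate on top 3: 0.2676. G: 0.484 > 0.2676 → include.
Rate on top 4: 0.2746. E: 0.347 > 0.2746 → include.
Optimal diet: C, A, D, G, E — 5 of 5 types.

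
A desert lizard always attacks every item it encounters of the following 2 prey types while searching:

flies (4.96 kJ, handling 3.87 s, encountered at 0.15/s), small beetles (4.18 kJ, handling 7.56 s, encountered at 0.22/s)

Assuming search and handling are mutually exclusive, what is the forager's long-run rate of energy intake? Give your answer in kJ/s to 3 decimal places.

0.513 kJ/s

Energy encountered per unit search time: 0.15×4.96 + 0.22×4.18 = 1.664 kJ/s.
Handling time per unit search time: 0.15×3.87 + 0.22×7.56 = 2.244.
Rate = 1.664/(1 + 2.244) = 0.5129 kJ/s.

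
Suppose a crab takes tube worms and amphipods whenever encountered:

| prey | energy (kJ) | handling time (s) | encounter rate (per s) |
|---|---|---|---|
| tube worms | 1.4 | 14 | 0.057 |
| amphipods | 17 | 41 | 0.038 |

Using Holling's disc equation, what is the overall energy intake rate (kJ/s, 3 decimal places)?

R = Σλ_iE_i / (1 + Σλ_ih_i)
Numerator: 0.057×1.4 + 0.038×17 = 0.7258
Denominator: 1 + 0.057×14 + 0.038×41 = 3.356
R = 0.7258/3.356 = 0.2163 kJ/s

0.216 kJ/s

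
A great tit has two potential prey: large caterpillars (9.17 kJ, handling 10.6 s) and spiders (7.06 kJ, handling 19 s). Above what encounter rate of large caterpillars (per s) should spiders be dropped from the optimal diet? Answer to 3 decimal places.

At the threshold, the rate on large caterpillars alone equals the profitability of spiders: λ·9.17/(1 + λ·10.6) = 7.06/19 = 0.3716.
Rearranging, λ(9.17 − 0.3716×10.6) = 0.3716, so λ = 0.3716/5.231 = 0.07103 per s.

0.071 per s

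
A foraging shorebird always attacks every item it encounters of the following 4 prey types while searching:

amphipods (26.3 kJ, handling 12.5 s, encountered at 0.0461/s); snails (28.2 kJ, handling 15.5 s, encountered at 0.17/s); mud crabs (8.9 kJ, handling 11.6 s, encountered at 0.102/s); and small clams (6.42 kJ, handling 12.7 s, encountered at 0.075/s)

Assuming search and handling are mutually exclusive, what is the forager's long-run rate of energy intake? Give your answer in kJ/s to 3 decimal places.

Energy encountered per unit search time: 0.0461×26.3 + 0.17×28.2 + 0.102×8.9 + 0.075×6.42 = 7.396 kJ/s.
Handling time per unit search time: 0.0461×12.5 + 0.17×15.5 + 0.102×11.6 + 0.075×12.7 = 5.347.
Rate = 7.396/(1 + 5.347) = 1.165 kJ/s.

1.165 kJ/s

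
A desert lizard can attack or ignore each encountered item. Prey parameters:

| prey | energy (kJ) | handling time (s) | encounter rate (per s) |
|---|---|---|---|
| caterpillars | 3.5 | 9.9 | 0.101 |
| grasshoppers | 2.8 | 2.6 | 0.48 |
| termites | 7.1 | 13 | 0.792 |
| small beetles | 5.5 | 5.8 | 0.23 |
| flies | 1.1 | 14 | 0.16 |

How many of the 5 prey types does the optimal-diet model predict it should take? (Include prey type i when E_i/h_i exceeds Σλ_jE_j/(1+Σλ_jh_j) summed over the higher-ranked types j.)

Profitabilities (E/h, kJ/s): grasshoppers 1.08, small beetles 0.948, termites 0.546, caterpillars 0.354, flies 0.0786. Add prey in this order while the next type's profitability exceeds the intake rate on those already taken.
Rate on top 1: 0.5979. small beetles: 0.948 > 0.5979 → include.
Rate on top 2: 0.7284. termites: 0.546 < 0.7284 → exclude; stop.
Optimal diet: grasshoppers, small beetles — 2 of 5 types.

2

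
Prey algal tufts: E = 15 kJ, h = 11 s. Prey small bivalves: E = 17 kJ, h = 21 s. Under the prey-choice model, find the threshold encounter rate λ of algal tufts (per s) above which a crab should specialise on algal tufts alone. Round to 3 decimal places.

0.133 per s

The zero-one rule: include small bivalves iff E₂/h₂ > λE₁/(1+λh₁). Equality gives the switch point.
λE₁h₂ = E₂ + λE₂h₁ ⇒ λ = E₂/(E₁h₂ − E₂h₁) = 17/(315 − 187) = 0.1328 per s.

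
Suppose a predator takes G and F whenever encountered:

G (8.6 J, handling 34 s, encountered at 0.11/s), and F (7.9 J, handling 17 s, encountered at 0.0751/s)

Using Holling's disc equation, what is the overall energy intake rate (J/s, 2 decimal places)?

0.26 J/s

R = Σλ_iE_i / (1 + Σλ_ih_i)
Numerator: 0.11×8.6 + 0.0751×7.9 = 1.539
Denominator: 1 + 0.11×34 + 0.0751×17 = 6.017
R = 1.539/6.017 = 0.2558 J/s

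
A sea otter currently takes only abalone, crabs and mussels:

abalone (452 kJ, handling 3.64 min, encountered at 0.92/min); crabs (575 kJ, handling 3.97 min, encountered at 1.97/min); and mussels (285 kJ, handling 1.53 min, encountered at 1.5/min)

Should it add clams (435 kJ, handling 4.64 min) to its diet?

On abalone, crabs and mussels alone, R = ΣλE/(1+Σλh) = 1976/14.46 = 136.6 kJ/min.
Profitability of clams: 435/4.64 = 93.75 kJ/min.
93.75 < 136.6, so adding clams would lower the average — exclude it.

No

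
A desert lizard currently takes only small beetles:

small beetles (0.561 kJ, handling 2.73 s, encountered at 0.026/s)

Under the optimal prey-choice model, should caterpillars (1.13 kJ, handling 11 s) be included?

Yes

On small beetles alone, R = ΣλE/(1+Σλh) = 0.01459/1.071 = 0.01362 kJ/s.
caterpillars: E/h = 1.13/11 = 0.1027 kJ/s.
Since 0.1027 > R, including caterpillars increases the long-run rate.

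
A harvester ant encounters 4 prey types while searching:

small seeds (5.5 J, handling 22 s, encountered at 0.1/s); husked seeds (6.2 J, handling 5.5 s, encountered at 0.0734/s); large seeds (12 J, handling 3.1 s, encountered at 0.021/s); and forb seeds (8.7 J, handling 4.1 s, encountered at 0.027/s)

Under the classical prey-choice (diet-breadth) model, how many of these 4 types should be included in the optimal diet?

E/h in descending order: large seeds 3.87, forb seeds 2.12, husked seeds 1.13, small seeds 0.25 J/s. The optimal diet is the largest prefix of this list for which every included type satisfies E_i/h_i > R on the types above it.
Rate on top 1: 0.2366. forb seeds: 2.12 > 0.2366 → include.
Rate on top 2: 0.4141. husked seeds: 1.13 > 0.4141 → include.
Rate on top 3: 0.5964. small seeds: 0.25 < 0.5964 → exclude; stop.
Optimal diet: large seeds, forb seeds, husked seeds — 3 of 4 types.

3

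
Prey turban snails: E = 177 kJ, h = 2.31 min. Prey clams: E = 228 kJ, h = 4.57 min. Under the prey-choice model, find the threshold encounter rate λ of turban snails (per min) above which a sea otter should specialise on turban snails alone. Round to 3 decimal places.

Drop clams once their profitability E₂/h₂ falls below the rate achievable on turban snails alone: E₂/h₂ = λE₁/(1 + λh₁).
Solve for λ: λE₁h₂ = E₂(1 + λh₁) → λ(E₁h₂ − E₂h₁) = E₂ → λ = E₂/(E₁h₂ − E₂h₁).
λ = 228/(177×4.57 − 228×2.31) = 228/282.2 = 0.8079 per min.

0.808 per min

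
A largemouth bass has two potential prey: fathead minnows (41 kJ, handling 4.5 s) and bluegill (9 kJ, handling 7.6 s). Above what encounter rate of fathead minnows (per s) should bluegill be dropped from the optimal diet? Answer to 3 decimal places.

0.033 per s

Drop bluegill once their profitability E₂/h₂ falls below the rate achievable on fathead minnows alone: E₂/h₂ = λE₁/(1 + λh₁).
Solve for λ: λE₁h₂ = E₂(1 + λh₁) → λ(E₁h₂ − E₂h₁) = E₂ → λ = E₂/(E₁h₂ − E₂h₁).
λ = 9/(41×7.6 − 9×4.5) = 9/271.1 = 0.0332 per s.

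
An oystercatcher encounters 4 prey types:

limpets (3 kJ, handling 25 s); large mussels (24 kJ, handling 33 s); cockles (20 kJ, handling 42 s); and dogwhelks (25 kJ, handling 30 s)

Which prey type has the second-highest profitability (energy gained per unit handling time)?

In descending order of E/h:
dogwhelks: 25/30 = 0.833 kJ/s
large mussels: 24/33 = 0.727 kJ/s
cockles: 20/42 = 0.476 kJ/s
limpets: 3/25 = 0.12 kJ/s

large mussels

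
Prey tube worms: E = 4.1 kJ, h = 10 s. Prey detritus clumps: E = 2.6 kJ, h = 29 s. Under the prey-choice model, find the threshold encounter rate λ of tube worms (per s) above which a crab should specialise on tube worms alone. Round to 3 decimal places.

0.028 per s

At the threshold, the rate on tube worms alone equals the profitability of detritus clumps: λ·4.1/(1 + λ·10) = 2.6/29 = 0.08966.
Rearranging, λ(4.1 − 0.08966×10) = 0.08966, so λ = 0.08966/3.203 = 0.02799 per s.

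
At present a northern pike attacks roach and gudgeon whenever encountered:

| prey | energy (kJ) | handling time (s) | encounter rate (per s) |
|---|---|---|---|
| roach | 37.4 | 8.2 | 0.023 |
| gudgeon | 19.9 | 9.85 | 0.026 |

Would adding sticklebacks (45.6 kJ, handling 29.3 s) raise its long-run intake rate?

On roach and gudgeon alone, R = ΣλE/(1+Σλh) = 1.378/1.445 = 0.9536 kJ/s.
Profitability of sticklebacks: 45.6/29.3 = 1.556 kJ/s.
1.556 > 0.9536, so adding sticklebacks raises the average — include it.

Yes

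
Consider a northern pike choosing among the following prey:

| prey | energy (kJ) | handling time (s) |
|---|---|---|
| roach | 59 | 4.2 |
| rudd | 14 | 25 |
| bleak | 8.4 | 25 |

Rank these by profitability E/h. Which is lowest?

Profitability E/h (kJ/s): roach = 59/4.2 = 14, rudd = 14/25 = 0.56, bleak = 8.4/25 = 0.336.
Ranked: roach > rudd > bleak.

bleak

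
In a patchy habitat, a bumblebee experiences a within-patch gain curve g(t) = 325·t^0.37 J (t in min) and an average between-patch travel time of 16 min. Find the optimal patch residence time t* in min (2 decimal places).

9.40 min

By the marginal value theorem, leave when the instantaneous gain rate g'(t) equals the habitat-wide average g(t)/(T + t).
g'(t) = 0.37·325·t^-0.63. Setting 0.37·325·t^-0.63 = 325·t^0.37/(16+t) gives 0.37(16+t) = t, so 0.63·t = 0.37×16.
t* = 0.37×16/0.63 = 9.397 min.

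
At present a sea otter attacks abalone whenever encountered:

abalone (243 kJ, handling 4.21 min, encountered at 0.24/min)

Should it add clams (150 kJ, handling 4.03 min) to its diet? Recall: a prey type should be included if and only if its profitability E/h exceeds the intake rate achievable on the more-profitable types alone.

Yes

Intake rate on the current diet: R = (0.24×243) / (1 + 0.24×4.21) = 58.32/2.01 = 29.01 kJ/min.
Profitability of clams: 150/4.03 = 37.22 kJ/min.
37.22 > 29.01, so adding clams raises the average — include it.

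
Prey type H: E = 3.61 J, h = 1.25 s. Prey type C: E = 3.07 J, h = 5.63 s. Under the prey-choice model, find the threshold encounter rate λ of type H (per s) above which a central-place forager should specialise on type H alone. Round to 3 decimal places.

Drop type C once their profitability E₂/h₂ falls below the rate achievable on type H alone: E₂/h₂ = λE₁/(1 + λh₁).
Solve for λ: λE₁h₂ = E₂(1 + λh₁) → λ(E₁h₂ − E₂h₁) = E₂ → λ = E₂/(E₁h₂ − E₂h₁).
λ = 3.07/(3.61×5.63 − 3.07×1.25) = 3.07/16.49 = 0.1862 per s.

0.186 per s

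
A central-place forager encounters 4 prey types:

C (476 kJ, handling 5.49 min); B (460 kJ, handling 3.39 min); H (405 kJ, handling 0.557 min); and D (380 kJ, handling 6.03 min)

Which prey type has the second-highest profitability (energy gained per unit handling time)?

B

In descending order of E/h:
H: 405/0.557 = 727 kJ/min
B: 460/3.39 = 136 kJ/min
C: 476/5.49 = 86.7 kJ/min
D: 380/6.03 = 63 kJ/min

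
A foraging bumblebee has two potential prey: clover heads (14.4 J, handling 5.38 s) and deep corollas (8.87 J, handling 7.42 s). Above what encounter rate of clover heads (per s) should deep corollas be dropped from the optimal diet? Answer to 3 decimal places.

0.150 per s

The zero-one rule: include deep corollas iff E₂/h₂ > λE₁/(1+λh₁). Equality gives the switch point.
λE₁h₂ = E₂ + λE₂h₁ ⇒ λ = E₂/(E₁h₂ − E₂h₁) = 8.87/(106.8 − 47.72) = 0.15 per s.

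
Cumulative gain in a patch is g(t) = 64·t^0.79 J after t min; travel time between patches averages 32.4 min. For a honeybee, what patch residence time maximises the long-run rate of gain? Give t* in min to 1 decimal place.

121.9 min

Maximise g(t)/(T+t): set derivative to zero → g'(t)(T+t) = g(t).
g'(t) = 0.79·64·t^-0.21. Setting 0.79·64·t^-0.21 = 64·t^0.79/(32.4+t) gives 0.79(32.4+t) = t, so 0.21·t = 0.79×32.4.
t* = 0.79×32.4/0.21 = 121.9 min.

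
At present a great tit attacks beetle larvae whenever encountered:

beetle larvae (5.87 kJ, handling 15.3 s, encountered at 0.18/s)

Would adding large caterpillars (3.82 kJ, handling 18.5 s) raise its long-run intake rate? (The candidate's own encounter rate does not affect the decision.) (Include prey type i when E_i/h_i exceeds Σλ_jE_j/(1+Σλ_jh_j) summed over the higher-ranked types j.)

No

Current rate: (0.18×5.87)/(1 + 0.18×15.3) = 0.2815 kJ/s.
Profitability of large caterpillars: 3.82/18.5 = 0.2065 kJ/s.
0.2065 < 0.2815, so adding large caterpillars would lower the average — exclude it.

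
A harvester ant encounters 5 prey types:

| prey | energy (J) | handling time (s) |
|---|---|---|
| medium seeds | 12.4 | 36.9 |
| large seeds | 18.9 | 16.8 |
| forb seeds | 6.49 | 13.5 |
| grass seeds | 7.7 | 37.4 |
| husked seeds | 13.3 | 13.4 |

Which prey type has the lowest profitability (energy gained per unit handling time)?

In descending order of E/h:
large seeds: 18.9/16.8 = 1.12 J/s
husked seeds: 13.3/13.4 = 0.993 J/s
forb seeds: 6.49/13.5 = 0.481 J/s
medium seeds: 12.4/36.9 = 0.336 J/s
grass seeds: 7.7/37.4 = 0.206 J/s

grass seeds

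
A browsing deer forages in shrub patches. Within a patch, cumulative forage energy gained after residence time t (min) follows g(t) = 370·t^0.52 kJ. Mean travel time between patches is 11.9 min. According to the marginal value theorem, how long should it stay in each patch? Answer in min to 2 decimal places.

Maximise g(t)/(T+t): set derivative to zero → g'(t)(T+t) = g(t).
g'(t) = 0.52·370·t^-0.48. Setting 0.52·370·t^-0.48 = 370·t^0.52/(11.9+t) gives 0.52(11.9+t) = t, so 0.48·t = 0.52×11.9.
t* = 0.52×11.9/0.48 = 12.89 min.

12.89 min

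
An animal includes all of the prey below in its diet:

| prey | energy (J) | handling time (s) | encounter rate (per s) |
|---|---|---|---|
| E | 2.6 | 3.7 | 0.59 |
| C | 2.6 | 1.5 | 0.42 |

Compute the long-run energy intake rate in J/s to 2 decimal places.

0.69 J/s

R = Σλ_iE_i / (1 + Σλ_ih_i)
Numerator: 0.59×2.6 + 0.42×2.6 = 2.626
Denominator: 1 + 0.59×3.7 + 0.42×1.5 = 3.813
R = 2.626/3.813 = 0.6887 J/s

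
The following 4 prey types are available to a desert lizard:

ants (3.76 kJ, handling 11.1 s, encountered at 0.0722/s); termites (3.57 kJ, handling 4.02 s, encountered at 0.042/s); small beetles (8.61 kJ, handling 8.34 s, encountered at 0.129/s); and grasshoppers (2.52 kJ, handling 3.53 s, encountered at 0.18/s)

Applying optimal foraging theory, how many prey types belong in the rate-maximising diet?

3

Profitabilities (E/h, kJ/s): small beetles 1.03, termites 0.888, grasshoppers 0.714, ants 0.339. Add prey in this order while the next type's profitability exceeds the intake rate on those already taken.
Rate on top 1: 0.5351. termites: 0.888 > 0.5351 → include.
Rate on top 2: 0.5616. grasshoppers: 0.714 > 0.5616 → include.
Rate on top 3: 0.5952. ants: 0.339 < 0.5952 → exclude; stop.
Optimal diet: small beetles, termites, grasshoppers — 3 of 4 types.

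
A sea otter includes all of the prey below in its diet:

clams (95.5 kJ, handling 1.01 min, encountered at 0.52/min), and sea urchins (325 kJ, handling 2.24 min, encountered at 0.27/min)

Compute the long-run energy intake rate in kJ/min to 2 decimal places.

64.51 kJ/min

R = (0.52×95.5 + 0.27×325) / (1 + 0.52×1.01 + 0.27×2.24) = 137.4/2.13 = 64.51 kJ/min.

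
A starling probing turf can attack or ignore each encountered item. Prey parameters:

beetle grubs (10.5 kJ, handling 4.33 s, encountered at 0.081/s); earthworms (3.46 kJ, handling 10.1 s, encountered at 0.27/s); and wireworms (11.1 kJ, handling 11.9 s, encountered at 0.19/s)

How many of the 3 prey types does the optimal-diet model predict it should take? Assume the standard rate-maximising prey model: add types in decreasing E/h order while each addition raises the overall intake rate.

2

Rank by E/h (kJ/s): beetle grubs 2.42, wireworms 0.933, earthworms 0.343. Include each in turn until the next type's E/h falls below the running intake rate.
Rate on top 1: 0.6297. wireworms: 0.933 > 0.6297 → include.
Rate on top 2: 0.8194. earthworms: 0.343 < 0.8194 → exclude; stop.
Optimal diet: beetle grubs, wireworms — 2 of 3 types.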